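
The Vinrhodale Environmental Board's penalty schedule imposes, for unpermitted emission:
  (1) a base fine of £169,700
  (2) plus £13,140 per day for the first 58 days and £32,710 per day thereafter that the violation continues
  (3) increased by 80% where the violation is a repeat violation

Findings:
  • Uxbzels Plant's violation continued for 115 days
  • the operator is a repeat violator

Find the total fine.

Civil penalty: £5,033,322

First 58 days: 58 × £13,140 = £762,120
Remaining days: (115 − 58) × £32,710 = £1,864,470
Per-day component: £762,120 + £1,864,470 = £2,626,590
Base plus per-day: £169,700 + £2,626,590 = £2,796,290
Enhancement: 80% of £2,796,290 = £2,237,032
Enhanced fine: £2,796,290 + £2,237,032 = £5,033,322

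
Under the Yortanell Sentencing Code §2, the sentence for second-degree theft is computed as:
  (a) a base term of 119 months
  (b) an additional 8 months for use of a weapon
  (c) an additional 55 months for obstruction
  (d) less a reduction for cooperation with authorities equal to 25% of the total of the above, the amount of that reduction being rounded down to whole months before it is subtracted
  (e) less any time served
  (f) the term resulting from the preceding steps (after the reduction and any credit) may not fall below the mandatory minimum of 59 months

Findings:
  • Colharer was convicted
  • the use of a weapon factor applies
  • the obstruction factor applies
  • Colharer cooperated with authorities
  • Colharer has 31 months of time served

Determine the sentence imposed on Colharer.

Use of a weapon enhancement: +8 months
Obstruction enhancement: +55 months
Adjusted term: 119 months + 8 months + 55 months = 182 months
Cooperation with authorities reduction: 25% of 182 months = 45 months (rounded down)
After reduction: 182 − 45 = 137 months
Less time served: 137 months − 31 months = 106 months
Minimum 59 months: 106 months meets the minimum, no increase.

Sentence: 106 months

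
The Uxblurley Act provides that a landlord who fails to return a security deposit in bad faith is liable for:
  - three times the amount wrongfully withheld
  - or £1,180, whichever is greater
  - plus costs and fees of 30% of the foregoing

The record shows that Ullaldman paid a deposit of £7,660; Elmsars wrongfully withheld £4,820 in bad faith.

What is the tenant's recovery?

£18,798

Trebled: 3 × £4,820 = £14,460
Minimum £1,180: £14,460 meets the minimum, no increase.
Costs and fees: 30% of £14,460 = £4,338
Total recovery: £14,460 + £4,338 = £18,798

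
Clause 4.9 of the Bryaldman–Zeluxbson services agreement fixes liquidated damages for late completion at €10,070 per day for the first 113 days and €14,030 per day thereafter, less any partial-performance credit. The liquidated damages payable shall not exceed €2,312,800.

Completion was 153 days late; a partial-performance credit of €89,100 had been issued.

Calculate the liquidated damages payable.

€1,610,010

First 113 days: 113 × €10,070 = €1,137,910
Remaining days: (153 − 113) × €14,030 = €561,200
Accrued per-day damages: €1,137,910 + €561,200 = €1,699,110
Less partial-performance credit: €1,699,110 − €89,100 = €1,610,010
Cap at €2,312,800: €1,610,010 is within the cap, no reduction.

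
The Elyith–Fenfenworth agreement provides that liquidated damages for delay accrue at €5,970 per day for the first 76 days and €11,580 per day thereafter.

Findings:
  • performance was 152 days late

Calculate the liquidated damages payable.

€1,333,800

First 76 days: 76 × €5,970 = €453,720
Remaining days: (152 − 76) × €11,580 = €880,080
Accrued per-day damages: €453,720 + €880,080 = €1,333,800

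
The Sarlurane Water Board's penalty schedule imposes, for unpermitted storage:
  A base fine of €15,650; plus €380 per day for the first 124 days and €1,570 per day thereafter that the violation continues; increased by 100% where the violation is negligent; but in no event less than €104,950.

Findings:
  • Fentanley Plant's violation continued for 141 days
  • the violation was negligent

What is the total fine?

First 124 days: 124 × €380 = €47,120
Remaining days: (141 − 124) × €1,570 = €26,690
Per-day component: €47,120 + €26,690 = €73,810
Base plus per-day: €15,650 + €73,810 = €89,460
Enhancement: 100% of €89,460 = €89,460
Enhanced fine: €89,460 + €89,460 = €178,920
Minimum €104,950: €178,920 meets the minimum, no increase.

€178,920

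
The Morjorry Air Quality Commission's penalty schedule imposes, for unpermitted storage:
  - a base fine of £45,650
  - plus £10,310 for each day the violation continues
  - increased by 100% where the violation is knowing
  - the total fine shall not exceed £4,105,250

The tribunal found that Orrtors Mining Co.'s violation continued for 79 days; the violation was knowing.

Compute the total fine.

£1,720,280

Per-day component: 79 × £10,310 = £814,490
Base plus per-day: £45,650 + £814,490 = £860,140
Enhancement: 100% of £860,140 = £860,140
Enhanced fine: £860,140 + £860,140 = £1,720,280
Cap at £4,105,250: £1,720,280 is within the cap, no reduction.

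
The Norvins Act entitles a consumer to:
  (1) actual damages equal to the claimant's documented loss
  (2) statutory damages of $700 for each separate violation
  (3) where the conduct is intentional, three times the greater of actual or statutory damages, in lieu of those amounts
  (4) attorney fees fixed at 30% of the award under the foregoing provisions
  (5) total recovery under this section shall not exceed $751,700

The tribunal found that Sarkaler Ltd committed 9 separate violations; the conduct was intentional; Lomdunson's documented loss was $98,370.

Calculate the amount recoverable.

Total recovery: $383,643

Statutory damages: 9 × $700 = $6,300
Greater of actual damages ($98,370) or statutory damages ($6,300): $98,370
Trebled: 3 × $98,370 = $295,110
Attorney fees: 30% of $295,110 = $88,533
Total before cap: $295,110 + $88,533 = $383,643
Cap at $751,700: $383,643 is within the cap, no reduction.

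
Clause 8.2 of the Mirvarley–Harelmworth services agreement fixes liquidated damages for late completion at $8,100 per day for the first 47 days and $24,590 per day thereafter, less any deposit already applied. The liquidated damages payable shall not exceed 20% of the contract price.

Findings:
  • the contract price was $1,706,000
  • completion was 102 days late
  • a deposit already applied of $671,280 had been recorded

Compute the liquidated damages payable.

First 47 days: 47 × $8,100 = $380,700
Remaining days: (102 − 47) × $24,590 = $1,352,450
Accrued per-day damages: $380,700 + $1,352,450 = $1,733,150
Less deposit already applied: $1,733,150 − $671,280 = $1,061,870
Cap: 20% of $1,706,000 = $341,200
Cap at $341,200: $1,061,870 exceeds the cap → $341,200

$341,200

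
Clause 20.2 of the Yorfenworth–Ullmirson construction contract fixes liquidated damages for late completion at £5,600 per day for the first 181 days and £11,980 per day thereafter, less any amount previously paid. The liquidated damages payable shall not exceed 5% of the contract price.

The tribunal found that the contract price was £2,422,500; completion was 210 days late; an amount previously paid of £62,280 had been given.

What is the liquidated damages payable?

First 181 days: 181 × £5,600 = £1,013,600
Remaining days: (210 − 181) × £11,980 = £347,420
Accrued per-day damages: £1,013,600 + £347,420 = £1,361,020
Less amount previously paid: £1,361,020 − £62,280 = £1,298,740
Cap: 5% of £2,422,500 = £121,125
Cap at £121,125: £1,298,740 exceeds the cap → £121,125

£121,125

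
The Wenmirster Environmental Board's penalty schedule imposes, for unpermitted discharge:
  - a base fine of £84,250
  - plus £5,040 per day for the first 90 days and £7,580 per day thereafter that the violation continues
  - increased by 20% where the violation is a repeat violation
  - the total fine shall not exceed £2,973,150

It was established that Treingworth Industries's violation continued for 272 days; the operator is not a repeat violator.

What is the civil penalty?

First 90 days: 90 × £5,040 = £453,600
Remaining days: (272 − 90) × £7,580 = £1,379,560
Per-day component: £453,600 + £1,379,560 = £1,833,160
Base plus per-day: £84,250 + £1,833,160 = £1,917,410
The operator is not a repeat violator: no 20% increase.
Cap at £2,973,150: £1,917,410 is within the cap, no reduction.

£1,917,410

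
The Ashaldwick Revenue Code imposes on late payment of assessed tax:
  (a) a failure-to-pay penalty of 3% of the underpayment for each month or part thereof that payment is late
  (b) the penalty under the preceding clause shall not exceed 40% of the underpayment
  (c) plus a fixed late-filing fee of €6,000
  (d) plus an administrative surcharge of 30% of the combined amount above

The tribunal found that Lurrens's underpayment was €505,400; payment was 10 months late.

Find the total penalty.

Accrued rate: 3% × 10 = 30%, capped at 40% → 30%
Failure-to-pay penalty: 30% of €505,400 = €151,620
Penalty before surcharge: €151,620 + €6,000 = €157,620
Administrative surcharge: 30% of €157,620 = €47,286
Total penalty: €157,620 + €47,286 = €204,906

€204,906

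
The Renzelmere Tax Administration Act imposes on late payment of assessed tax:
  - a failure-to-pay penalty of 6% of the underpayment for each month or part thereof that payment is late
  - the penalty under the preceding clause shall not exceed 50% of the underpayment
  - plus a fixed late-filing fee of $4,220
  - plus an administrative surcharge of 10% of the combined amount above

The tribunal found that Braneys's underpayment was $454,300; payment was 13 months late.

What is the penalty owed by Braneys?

$254,507

Accrued rate: 6% × 13 = 78%, capped at 50% → 50%
Failure-to-pay penalty: 50% of $454,300 = $227,150
Penalty before surcharge: $227,150 + $4,220 = $231,370
Administrative surcharge: 10% of $231,370 = $23,137
Total penalty: $231,370 + $23,137 = $254,507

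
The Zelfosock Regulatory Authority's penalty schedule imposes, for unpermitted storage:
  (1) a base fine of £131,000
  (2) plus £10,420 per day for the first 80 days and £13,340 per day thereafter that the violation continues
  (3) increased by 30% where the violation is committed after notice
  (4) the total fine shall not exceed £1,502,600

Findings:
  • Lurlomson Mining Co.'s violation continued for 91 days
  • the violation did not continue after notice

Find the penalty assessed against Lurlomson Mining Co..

First 80 days: 80 × £10,420 = £833,600
Remaining days: (91 − 80) × £13,340 = £146,740
Per-day component: £833,600 + £146,740 = £980,340
Base plus per-day: £131,000 + £980,340 = £1,111,340
The violation did not continue after notice: no 30% increase.
Cap at £1,502,600: £1,111,340 is within the cap, no reduction.

£1,111,340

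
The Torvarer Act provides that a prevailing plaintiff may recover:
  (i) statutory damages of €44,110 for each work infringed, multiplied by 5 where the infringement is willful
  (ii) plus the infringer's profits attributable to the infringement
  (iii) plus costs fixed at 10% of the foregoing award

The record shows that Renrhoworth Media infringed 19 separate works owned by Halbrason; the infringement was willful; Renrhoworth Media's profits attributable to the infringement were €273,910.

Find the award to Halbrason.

Statutory damages: 19 × €44,110 = €838,090
Multiplied by 5: 5 × €838,090 = €4,190,450
Combined award: €4,190,450 + €273,910 = €4,464,360
Costs: 10% of €4,464,360 = €446,436
Award plus costs: €4,464,360 + €446,436 = €4,910,796

€4,910,796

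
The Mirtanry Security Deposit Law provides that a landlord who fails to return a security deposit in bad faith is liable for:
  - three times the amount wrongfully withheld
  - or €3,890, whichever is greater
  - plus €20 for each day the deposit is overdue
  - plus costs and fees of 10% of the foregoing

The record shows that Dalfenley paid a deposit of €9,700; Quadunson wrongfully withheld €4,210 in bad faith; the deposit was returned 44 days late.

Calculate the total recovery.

€14,861

Trebled: 3 × €4,210 = €12,630
Minimum €3,890: €12,630 meets the minimum, no increase.
Late-return penalty: 44 × €20 = €880
Damages plus late penalty: €12,630 + €880 = €13,510
Costs and fees: 10% of €13,510 = €1,351
Total recovery: €13,510 + €1,351 = €14,861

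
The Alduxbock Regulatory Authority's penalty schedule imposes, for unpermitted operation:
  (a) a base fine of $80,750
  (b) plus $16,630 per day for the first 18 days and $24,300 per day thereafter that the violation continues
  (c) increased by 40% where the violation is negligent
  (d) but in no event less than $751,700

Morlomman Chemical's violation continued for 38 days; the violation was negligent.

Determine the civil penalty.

$1,212,526

First 18 days: 18 × $16,630 = $299,340
Remaining days: (38 − 18) × $24,300 = $486,000
Per-day component: $299,340 + $486,000 = $785,340
Base plus per-day: $80,750 + $785,340 = $866,090
Enhancement: 40% of $866,090 = $346,436
Enhanced fine: $866,090 + $346,436 = $1,212,526
Minimum $751,700: $1,212,526 meets the minimum, no increase.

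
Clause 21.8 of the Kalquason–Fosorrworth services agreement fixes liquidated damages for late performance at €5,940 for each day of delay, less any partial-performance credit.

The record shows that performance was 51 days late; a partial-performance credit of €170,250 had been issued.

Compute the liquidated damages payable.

Per-day damages: 51 × €5,940 = €302,940
Less partial-performance credit: €302,940 − €170,250 = €132,690

Liquidated damages: €132,690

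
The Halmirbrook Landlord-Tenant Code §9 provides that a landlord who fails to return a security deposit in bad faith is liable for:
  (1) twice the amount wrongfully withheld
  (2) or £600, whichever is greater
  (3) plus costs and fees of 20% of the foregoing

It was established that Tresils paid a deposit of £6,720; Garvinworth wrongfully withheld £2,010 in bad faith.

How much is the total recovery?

£4,824

Doubled: 2 × £2,010 = £4,020
Minimum £600: £4,020 meets the minimum, no increase.
Costs and fees: 20% of £4,020 = £804
Total recovery: £4,020 + £804 = £4,824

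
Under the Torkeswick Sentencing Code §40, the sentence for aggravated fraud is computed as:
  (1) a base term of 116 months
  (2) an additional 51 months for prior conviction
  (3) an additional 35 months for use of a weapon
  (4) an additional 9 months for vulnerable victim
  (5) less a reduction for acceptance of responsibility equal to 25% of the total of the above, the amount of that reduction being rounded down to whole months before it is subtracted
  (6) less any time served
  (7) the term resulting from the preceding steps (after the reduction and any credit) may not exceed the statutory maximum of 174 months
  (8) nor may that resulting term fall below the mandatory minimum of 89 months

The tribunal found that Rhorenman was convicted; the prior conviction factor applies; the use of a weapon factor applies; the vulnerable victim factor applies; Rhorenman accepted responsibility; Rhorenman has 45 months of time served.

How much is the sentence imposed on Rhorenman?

Prior conviction enhancement: +51 months
Use of a weapon enhancement: +35 months
Vulnerable victim enhancement: +9 months
Adjusted term: 116 months + 51 months + 35 months + 9 months = 211 months
Acceptance of responsibility reduction: 25% of 211 months = 52 months (rounded down)
After reduction: 211 − 52 = 159 months
Less time served: 159 months − 45 months = 114 months
Cap at 174 months: 114 months is within the cap, no reduction.
Minimum 89 months: 114 months meets the minimum, no increase.

114 months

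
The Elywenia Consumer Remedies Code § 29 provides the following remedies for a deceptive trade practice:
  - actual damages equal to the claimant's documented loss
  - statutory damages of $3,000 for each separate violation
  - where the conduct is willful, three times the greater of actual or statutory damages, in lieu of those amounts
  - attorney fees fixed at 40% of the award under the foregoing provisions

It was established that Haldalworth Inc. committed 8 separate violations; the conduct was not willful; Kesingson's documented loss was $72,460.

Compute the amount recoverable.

Statutory damages: 8 × $3,000 = $24,000
Conduct not willful: the in-lieu enhancement does not apply.
Actual plus statutory damages: $72,460 + $24,000 = $96,460
Attorney fees: 40% of $96,460 = $38,584
Total recovery: $96,460 + $38,584 = $135,044

Total recovery: $135,044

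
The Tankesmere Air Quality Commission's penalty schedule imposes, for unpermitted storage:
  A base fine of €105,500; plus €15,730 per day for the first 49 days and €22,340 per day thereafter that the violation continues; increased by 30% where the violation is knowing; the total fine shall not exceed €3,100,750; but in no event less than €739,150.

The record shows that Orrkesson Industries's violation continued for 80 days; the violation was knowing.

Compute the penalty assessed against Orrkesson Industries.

€2,039,453

First 49 days: 49 × €15,730 = €770,770
Remaining days: (80 − 49) × €22,340 = €692,540
Per-day component: €770,770 + €692,540 = €1,463,310
Base plus per-day: €105,500 + €1,463,310 = €1,568,810
Enhancement: 30% of €1,568,810 = €470,643
Enhanced fine: €1,568,810 + €470,643 = €2,039,453
Cap at €3,100,750: €2,039,453 is within the cap, no reduction.
Minimum €739,150: €2,039,453 meets the minimum, no increase.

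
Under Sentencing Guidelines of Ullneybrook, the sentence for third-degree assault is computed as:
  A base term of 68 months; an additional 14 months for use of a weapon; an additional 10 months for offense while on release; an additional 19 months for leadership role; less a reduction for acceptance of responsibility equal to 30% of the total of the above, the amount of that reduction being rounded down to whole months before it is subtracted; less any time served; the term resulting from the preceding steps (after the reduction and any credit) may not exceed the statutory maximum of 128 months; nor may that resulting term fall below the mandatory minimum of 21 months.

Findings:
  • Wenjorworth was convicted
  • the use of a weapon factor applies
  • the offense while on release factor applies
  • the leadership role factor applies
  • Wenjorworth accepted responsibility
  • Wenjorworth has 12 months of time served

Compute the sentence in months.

Use of a weapon enhancement: +14 months
Offense while on release enhancement: +10 months
Leadership role enhancement: +19 months
Adjusted term: 68 months + 14 months + 10 months + 19 months = 111 months
Acceptance of responsibility reduction: 30% of 111 months = 33 months (rounded down)
After reduction: 111 − 33 = 78 months
Less time served: 78 months − 12 months = 66 months
Cap at 128 months: 66 months is within the cap, no reduction.
Minimum 21 months: 66 months meets the minimum, no increase.

Sentence: 66 months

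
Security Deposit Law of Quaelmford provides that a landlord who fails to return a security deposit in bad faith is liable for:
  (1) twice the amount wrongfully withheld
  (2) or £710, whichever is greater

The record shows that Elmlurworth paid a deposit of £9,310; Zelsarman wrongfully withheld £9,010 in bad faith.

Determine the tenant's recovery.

Doubled: 2 × £9,010 = £18,020
Minimum £710: £18,020 meets the minimum, no increase.

£18,020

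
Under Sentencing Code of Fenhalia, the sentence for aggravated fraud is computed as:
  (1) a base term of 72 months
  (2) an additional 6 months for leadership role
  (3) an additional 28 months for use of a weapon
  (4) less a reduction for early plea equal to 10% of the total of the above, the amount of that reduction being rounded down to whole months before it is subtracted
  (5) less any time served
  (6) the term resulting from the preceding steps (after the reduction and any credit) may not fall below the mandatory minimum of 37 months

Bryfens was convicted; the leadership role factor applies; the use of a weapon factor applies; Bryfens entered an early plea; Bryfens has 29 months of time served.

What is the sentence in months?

Leadership role enhancement: +6 months
Use of a weapon enhancement: +28 months
Adjusted term: 72 months + 6 months + 28 months = 106 months
Early plea reduction: 10% of 106 months = 10 months (rounded down)
After reduction: 106 − 10 = 96 months
Less time served: 96 months − 29 months = 67 months
Minimum 37 months: 67 months meets the minimum, no increase.

67 months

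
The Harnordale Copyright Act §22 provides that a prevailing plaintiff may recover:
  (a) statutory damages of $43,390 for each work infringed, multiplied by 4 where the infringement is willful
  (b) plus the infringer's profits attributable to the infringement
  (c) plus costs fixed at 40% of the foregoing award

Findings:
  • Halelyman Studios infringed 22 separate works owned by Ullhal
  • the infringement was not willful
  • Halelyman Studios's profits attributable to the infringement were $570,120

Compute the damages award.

Statutory damages: 22 × $43,390 = $954,580
Infringement not willful: no ×4 enhancement.
Combined award: $954,580 + $570,120 = $1,524,700
Costs: 40% of $1,524,700 = $609,880
Award plus costs: $1,524,700 + $609,880 = $2,134,580

$2,134,580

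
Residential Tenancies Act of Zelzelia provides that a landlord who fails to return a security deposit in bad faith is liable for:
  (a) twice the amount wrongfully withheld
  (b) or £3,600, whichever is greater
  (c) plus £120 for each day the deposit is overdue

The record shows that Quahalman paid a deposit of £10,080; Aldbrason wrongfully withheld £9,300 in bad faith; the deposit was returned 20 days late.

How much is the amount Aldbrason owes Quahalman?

Doubled: 2 × £9,300 = £18,600
Minimum £3,600: £18,600 meets the minimum, no increase.
Late-return penalty: 20 × £120 = £2,400
Damages plus late penalty: £18,600 + £2,400 = £21,000

£21,000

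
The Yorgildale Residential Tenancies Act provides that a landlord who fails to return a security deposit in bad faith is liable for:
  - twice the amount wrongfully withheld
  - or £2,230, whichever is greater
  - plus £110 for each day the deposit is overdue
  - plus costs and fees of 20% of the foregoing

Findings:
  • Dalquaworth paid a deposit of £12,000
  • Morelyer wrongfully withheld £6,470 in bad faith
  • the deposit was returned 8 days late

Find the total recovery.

£16,584

Doubled: 2 × £6,470 = £12,940
Minimum £2,230: £12,940 meets the minimum, no increase.
Late-return penalty: 8 × £110 = £880
Damages plus late penalty: £12,940 + £880 = £13,820
Costs and fees: 20% of £13,820 = £2,764
Total recovery: £13,820 + £2,764 = £16,584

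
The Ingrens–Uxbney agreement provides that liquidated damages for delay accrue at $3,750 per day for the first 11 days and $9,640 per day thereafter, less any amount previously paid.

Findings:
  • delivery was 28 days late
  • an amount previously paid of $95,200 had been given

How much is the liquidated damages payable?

$109,930

First 11 days: 11 × $3,750 = $41,250
Remaining days: (28 − 11) × $9,640 = $163,880
Accrued per-day damages: $41,250 + $163,880 = $205,130
Less amount previously paid: $205,130 − $95,200 = $109,930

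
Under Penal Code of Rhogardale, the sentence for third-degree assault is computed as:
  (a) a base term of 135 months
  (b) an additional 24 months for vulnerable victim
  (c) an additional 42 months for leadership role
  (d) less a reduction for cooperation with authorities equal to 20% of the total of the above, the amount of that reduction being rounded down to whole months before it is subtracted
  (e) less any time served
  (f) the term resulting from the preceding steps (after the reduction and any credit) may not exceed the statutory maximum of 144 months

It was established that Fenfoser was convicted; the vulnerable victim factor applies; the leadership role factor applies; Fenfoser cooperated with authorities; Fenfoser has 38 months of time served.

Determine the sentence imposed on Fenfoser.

123 months

Vulnerable victim enhancement: +24 months
Leadership role enhancement: +42 months
Adjusted term: 135 months + 24 months + 42 months = 201 months
Cooperation with authorities reduction: 20% of 201 months = 40 months (rounded down)
After reduction: 201 − 40 = 161 months
Less time served: 161 months − 38 months = 123 months
Cap at 144 months: 123 months is within the cap, no reduction.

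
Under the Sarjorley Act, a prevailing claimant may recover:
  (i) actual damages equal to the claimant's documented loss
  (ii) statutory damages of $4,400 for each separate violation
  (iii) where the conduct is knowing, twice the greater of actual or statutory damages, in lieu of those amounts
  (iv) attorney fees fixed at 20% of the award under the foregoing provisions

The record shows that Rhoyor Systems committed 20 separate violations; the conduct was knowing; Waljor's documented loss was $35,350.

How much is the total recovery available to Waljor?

Statutory damages: 20 × $4,400 = $88,000
Greater of actual damages ($35,350) or statutory damages ($88,000): $88,000
Doubled: 2 × $88,000 = $176,000
Attorney fees: 20% of $176,000 = $35,200
Total recovery: $176,000 + $35,200 = $211,200

$211,200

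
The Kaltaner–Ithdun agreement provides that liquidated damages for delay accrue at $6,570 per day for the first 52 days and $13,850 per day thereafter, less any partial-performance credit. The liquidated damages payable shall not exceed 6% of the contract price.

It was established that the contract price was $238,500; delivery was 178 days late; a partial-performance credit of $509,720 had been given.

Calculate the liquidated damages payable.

Liquidated damages: $14,310

First 52 days: 52 × $6,570 = $341,640
Remaining days: (178 − 52) × $13,850 = $1,745,100
Accrued per-day damages: $341,640 + $1,745,100 = $2,086,740
Less partial-performance credit: $2,086,740 − $509,720 = $1,577,020
Cap: 6% of $238,500 = $14,310
Cap at $14,310: $1,577,020 exceeds the cap → $14,310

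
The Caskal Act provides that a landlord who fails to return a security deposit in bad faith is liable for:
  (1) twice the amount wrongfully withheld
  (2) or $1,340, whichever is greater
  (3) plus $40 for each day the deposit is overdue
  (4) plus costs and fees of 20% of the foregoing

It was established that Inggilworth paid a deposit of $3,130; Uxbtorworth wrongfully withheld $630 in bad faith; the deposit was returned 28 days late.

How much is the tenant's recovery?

Recovery: $2,952

Doubled: 2 × $630 = $1,260
Minimum $1,340: $1,260 is below the minimum → $1,340
Late-return penalty: 28 × $40 = $1,120
Damages plus late penalty: $1,340 + $1,120 = $2,460
Costs and fees: 20% of $2,460 = $492
Total recovery: $2,460 + $492 = $2,952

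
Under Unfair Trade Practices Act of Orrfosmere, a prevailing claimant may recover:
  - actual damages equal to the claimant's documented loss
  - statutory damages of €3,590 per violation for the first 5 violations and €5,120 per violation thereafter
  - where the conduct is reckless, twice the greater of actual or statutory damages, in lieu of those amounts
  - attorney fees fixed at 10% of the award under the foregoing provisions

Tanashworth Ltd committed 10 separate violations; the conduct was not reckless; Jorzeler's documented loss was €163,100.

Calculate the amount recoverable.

First 5 violations: 5 × €3,590 = €17,950
Remaining violations: (10 − 5) × €5,120 = €25,600
Statutory damages: €17,950 + €25,600 = €43,550
Conduct not reckless: the in-lieu enhancement does not apply.
Actual plus statutory damages: €163,100 + €43,550 = €206,650
Attorney fees: 10% of €206,650 = €20,665
Total recovery: €206,650 + €20,665 = €227,315

€227,315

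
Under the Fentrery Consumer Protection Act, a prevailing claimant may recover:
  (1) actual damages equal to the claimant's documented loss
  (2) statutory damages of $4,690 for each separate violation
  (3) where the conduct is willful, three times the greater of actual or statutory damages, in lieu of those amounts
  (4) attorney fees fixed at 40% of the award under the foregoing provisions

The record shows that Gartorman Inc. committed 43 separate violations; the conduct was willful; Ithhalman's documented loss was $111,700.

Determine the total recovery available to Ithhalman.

$847,014

Statutory damages: 43 × $4,690 = $201,670
Greater of actual damages ($111,700) or statutory damages ($201,670): $201,670
Trebled: 3 × $201,670 = $605,010
Attorney fees: 40% of $605,010 = $242,004
Total recovery: $605,010 + $242,004 = $847,014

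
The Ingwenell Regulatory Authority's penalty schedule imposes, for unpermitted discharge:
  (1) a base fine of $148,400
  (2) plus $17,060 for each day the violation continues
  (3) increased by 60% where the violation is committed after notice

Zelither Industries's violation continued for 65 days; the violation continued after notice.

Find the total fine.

Civil penalty: $2,011,680

Per-day component: 65 × $17,060 = $1,108,900
Base plus per-day: $148,400 + $1,108,900 = $1,257,300
Enhancement: 60% of $1,257,300 = $754,380
Enhanced fine: $1,257,300 + $754,380 = $2,011,680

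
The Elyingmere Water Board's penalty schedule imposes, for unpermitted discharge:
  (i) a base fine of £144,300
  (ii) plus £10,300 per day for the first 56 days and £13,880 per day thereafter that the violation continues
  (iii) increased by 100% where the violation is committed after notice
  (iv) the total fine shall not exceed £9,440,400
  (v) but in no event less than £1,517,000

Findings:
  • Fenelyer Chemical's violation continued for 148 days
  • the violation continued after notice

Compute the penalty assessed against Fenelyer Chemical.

First 56 days: 56 × £10,300 = £576,800
Remaining days: (148 − 56) × £13,880 = £1,276,960
Per-day component: £576,800 + £1,276,960 = £1,853,760
Base plus per-day: £144,300 + £1,853,760 = £1,998,060
Enhancement: 100% of £1,998,060 = £1,998,060
Enhanced fine: £1,998,060 + £1,998,060 = £3,996,120
Cap at £9,440,400: £3,996,120 is within the cap, no reduction.
Minimum £1,517,000: £3,996,120 meets the minimum, no increase.

£3,996,120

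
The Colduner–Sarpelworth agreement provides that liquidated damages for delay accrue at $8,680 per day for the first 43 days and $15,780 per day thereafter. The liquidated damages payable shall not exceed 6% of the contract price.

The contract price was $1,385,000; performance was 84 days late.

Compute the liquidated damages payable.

$83,100

First 43 days: 43 × $8,680 = $373,240
Remaining days: (84 − 43) × $15,780 = $646,980
Accrued per-day damages: $373,240 + $646,980 = $1,020,220
Cap: 6% of $1,385,000 = $83,100
Cap at $83,100: $1,020,220 exceeds the cap → $83,100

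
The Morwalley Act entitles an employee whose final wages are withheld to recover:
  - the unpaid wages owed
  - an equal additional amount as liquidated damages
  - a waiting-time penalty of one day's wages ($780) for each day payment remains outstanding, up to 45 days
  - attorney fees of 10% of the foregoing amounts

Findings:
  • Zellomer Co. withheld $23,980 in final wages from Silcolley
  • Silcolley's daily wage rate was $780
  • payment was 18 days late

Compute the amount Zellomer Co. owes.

Liquidated damages (equal amount): $23,980
Penalty days: min(18, 45) = 18
Waiting-time penalty: 18 × $780 = $14,040
Subtotal: $23,980 + $23,980 + $14,040 = $62,000
Attorney fees: 10% of $62,000 = $6,200
Total award: $62,000 + $6,200 = $68,200

$68,200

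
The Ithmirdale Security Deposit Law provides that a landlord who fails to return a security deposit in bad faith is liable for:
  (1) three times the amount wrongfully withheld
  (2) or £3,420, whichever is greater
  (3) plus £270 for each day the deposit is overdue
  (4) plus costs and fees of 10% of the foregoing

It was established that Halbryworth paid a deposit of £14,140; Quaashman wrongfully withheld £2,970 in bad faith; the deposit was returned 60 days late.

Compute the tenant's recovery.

Trebled: 3 × £2,970 = £8,910
Minimum £3,420: £8,910 meets the minimum, no increase.
Late-return penalty: 60 × £270 = £16,200
Damages plus late penalty: £8,910 + £16,200 = £25,110
Costs and fees: 10% of £25,110 = £2,511
Total recovery: £25,110 + £2,511 = £27,621

Recovery: £27,621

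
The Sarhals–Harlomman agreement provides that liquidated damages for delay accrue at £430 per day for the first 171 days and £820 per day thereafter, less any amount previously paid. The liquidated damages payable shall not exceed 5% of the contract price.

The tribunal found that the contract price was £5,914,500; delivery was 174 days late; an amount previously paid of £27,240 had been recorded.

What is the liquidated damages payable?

First 171 days: 171 × £430 = £73,530
Remaining days: (174 − 171) × £820 = £2,460
Accrued per-day damages: £73,530 + £2,460 = £75,990
Less amount previously paid: £75,990 − £27,240 = £48,750
Cap: 5% of £5,914,500 = £295,725
Cap at £295,725: £48,750 is within the cap, no reduction.

£48,750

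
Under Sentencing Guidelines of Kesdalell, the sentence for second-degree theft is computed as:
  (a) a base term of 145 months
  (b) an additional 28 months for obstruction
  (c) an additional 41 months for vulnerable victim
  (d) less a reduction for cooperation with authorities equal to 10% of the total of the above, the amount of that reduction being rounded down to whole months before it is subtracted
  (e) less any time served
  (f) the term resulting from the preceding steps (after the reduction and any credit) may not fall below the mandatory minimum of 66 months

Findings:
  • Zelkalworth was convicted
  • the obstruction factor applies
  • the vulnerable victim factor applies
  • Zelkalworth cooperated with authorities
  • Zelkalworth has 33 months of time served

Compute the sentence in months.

Sentence: 160 months

Obstruction enhancement: +28 months
Vulnerable victim enhancement: +41 months
Adjusted term: 145 months + 28 months + 41 months = 214 months
Cooperation with authorities reduction: 10% of 214 months = 21 months (rounded down)
After reduction: 214 − 21 = 193 months
Less time served: 193 months − 33 months = 160 months
Minimum 66 months: 160 months meets the minimum, no increase.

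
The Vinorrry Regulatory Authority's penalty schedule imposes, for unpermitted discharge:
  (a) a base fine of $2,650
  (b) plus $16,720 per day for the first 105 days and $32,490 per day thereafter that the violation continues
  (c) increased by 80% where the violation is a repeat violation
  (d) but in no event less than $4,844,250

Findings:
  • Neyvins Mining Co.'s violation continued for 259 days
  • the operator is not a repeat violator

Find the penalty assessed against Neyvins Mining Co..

First 105 days: 105 × $16,720 = $1,755,600
Remaining days: (259 − 105) × $32,490 = $5,003,460
Per-day component: $1,755,600 + $5,003,460 = $6,759,060
Base plus per-day: $2,650 + $6,759,060 = $6,761,710
The operator is not a repeat violator: no 80% increase.
Minimum $4,844,250: $6,761,710 meets the minimum, no increase.

$6,761,710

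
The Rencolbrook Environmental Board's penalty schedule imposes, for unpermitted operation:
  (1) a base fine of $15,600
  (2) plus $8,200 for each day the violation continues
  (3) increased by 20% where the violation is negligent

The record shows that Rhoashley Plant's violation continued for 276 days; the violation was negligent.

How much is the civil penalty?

Per-day component: 276 × $8,200 = $2,263,200
Base plus per-day: $15,600 + $2,263,200 = $2,278,800
Enhancement: 20% of $2,278,800 = $455,760
Enhanced fine: $2,278,800 + $455,760 = $2,734,560

$2,734,560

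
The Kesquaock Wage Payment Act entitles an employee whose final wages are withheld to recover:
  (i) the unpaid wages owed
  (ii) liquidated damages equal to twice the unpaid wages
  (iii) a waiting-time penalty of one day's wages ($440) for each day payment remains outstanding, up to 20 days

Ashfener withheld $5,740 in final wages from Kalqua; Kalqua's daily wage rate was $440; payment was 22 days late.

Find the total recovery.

Doubled: 2 × $5,740 = $11,480
Penalty days: min(22, 20) = 20
Waiting-time penalty: 20 × $440 = $8,800
Total award: $5,740 + $11,480 + $8,800 = $26,020

Total award: $26,020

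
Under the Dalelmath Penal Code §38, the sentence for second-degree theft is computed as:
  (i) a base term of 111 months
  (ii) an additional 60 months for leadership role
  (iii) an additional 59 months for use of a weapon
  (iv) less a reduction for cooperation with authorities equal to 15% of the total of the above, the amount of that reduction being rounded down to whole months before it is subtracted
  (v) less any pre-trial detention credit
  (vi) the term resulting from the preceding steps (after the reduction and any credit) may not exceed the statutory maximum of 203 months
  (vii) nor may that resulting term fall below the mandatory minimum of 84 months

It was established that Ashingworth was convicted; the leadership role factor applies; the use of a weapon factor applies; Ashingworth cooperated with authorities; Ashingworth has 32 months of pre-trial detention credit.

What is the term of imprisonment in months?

164 months

Leadership role enhancement: +60 months
Use of a weapon enhancement: +59 months
Adjusted term: 111 months + 60 months + 59 months = 230 months
Cooperation with authorities reduction: 15% of 230 months = 34 months (rounded down)
After reduction: 230 − 34 = 196 months
Less pre-trial detention credit: 196 months − 32 months = 164 months
Cap at 203 months: 164 months is within the cap, no reduction.
Minimum 84 months: 164 months meets the minimum, no increase.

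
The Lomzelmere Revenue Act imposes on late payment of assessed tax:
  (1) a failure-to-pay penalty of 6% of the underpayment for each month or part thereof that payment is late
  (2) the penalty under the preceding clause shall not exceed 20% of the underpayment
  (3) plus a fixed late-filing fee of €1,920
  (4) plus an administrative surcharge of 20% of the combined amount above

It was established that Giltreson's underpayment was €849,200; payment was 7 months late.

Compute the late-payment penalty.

Accrued rate: 6% × 7 = 42%, capped at 20% → 20%
Failure-to-pay penalty: 20% of €849,200 = €169,840
Penalty before surcharge: €169,840 + €1,920 = €171,760
Administrative surcharge: 20% of €171,760 = €34,352
Total penalty: €171,760 + €34,352 = €206,112

€206,112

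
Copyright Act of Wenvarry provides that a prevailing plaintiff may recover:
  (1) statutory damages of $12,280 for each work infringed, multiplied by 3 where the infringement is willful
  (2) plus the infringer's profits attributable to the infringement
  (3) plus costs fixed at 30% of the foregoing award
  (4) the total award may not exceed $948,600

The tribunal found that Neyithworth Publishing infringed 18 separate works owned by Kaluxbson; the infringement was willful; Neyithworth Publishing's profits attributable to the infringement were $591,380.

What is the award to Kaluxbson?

Statutory damages: 18 × $12,280 = $221,040
Trebled: 3 × $221,040 = $663,120
Combined award: $663,120 + $591,380 = $1,254,500
Costs: 30% of $1,254,500 = $376,350
Award plus costs: $1,254,500 + $376,350 = $1,630,850
Cap at $948,600: $1,630,850 exceeds the cap → $948,600

$948,600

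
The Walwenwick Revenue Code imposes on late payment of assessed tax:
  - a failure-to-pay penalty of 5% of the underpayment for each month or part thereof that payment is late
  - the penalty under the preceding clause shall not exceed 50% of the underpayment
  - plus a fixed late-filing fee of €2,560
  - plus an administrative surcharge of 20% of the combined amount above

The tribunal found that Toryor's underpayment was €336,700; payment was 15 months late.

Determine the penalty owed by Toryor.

€205,092

Accrued rate: 5% × 15 = 75%, capped at 50% → 50%
Failure-to-pay penalty: 50% of €336,700 = €168,350
Penalty before surcharge: €168,350 + €2,560 = €170,910
Administrative surcharge: 20% of €170,910 = €34,182
Total penalty: €170,910 + €34,182 = €205,092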